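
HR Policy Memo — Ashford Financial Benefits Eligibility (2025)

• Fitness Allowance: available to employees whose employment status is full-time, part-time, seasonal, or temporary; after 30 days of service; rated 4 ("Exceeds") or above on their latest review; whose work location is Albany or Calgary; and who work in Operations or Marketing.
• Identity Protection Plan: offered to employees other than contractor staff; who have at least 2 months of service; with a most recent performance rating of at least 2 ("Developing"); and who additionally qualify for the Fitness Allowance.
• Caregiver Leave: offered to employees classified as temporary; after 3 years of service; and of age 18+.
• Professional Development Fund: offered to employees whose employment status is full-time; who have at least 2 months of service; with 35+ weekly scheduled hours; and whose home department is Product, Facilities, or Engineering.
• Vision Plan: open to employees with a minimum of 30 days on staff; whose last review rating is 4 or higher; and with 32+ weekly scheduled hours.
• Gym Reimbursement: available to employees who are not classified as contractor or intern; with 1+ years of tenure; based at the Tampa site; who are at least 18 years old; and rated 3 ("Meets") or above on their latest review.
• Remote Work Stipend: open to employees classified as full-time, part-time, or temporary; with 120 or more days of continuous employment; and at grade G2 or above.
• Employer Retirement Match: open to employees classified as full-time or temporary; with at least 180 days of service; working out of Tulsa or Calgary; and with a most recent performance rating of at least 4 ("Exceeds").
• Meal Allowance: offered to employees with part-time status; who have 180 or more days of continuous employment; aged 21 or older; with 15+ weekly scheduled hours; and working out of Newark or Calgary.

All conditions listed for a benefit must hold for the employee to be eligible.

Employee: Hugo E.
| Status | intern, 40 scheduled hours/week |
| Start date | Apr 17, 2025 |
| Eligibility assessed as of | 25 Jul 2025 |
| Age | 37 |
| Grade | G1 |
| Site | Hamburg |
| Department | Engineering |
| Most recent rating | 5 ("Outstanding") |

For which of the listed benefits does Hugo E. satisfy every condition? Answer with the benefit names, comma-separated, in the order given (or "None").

Service from Apr 17, 2025 to 25 Jul 2025: 99 days.
Fitness Allowance — status intern ✗ (requires full-time, part-time, seasonal, or temporary) → not eligible.
Identity Protection Plan — status intern ✓ (not excluded); service 99 days ≥ 2 months (≈60 days) ✓; rating 5 ≥ 2 ✓; not eligible for Fitness Allowance ✗ → not eligible.
Caregiver Leave — status intern ✗ (requires temporary) → not eligible.
Professional Development Fund — status intern ✗ (requires full-time) → not eligible.
Vision Plan — service 99 days ≥ 30 days ✓; rating 5 ≥ 4 ✓; 40 hrs/wk ≥ 32 ✓ → eligible.
Gym Reimbursement — status intern ✗ (excluded) → not eligible.
Remote Work Stipend — status intern ✗ (requires full-time, part-time, or temporary) → not eligible.
Employer Retirement Match — status intern ✗ (requires full-time or temporary) → not eligible.
Meal Allowance — status intern ✗ (requires part-time) → not eligible.

Vision Plan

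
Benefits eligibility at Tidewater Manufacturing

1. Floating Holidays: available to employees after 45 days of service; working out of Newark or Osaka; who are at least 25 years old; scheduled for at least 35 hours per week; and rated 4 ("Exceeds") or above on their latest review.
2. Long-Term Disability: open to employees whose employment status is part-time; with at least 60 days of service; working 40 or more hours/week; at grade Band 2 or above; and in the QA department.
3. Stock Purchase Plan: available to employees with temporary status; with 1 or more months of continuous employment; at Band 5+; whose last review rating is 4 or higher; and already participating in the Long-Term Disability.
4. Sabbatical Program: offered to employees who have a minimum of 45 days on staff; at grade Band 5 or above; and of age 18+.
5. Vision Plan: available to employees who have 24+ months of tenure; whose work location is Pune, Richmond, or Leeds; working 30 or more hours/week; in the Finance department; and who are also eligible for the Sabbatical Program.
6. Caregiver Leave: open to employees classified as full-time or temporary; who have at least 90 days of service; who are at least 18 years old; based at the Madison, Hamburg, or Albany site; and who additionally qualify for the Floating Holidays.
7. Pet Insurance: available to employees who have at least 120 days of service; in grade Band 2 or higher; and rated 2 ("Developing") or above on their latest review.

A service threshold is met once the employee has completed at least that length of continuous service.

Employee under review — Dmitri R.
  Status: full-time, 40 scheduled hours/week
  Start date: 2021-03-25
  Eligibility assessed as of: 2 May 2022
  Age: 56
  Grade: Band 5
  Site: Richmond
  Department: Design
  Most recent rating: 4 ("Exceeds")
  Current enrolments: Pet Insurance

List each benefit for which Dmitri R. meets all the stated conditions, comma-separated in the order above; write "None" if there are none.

Service from 2021-03-25 to 2 May 2022: 403 days.
Floating Holidays — service 403 days ≥ 45 days ✓; site Richmond ✗ (not Newark or Osaka) → not eligible.
Long-Term Disability — status full-time ✗ (requires part-time) → not eligible.
Stock Purchase Plan — status full-time ✗ (requires temporary) → not eligible.
Sabbatical Program — service 403 days ≥ 45 days ✓; grade Band 5 ≥ Band 5 ✓; age 56 ≥ 18 ✓ → eligible.
Vision Plan — service 403 days < 24 months (≈720 days) ✗ → not eligible.
Caregiver Leave — status full-time ✓; service 403 days ≥ 90 days ✓; age 56 ≥ 18 ✓; site Richmond ✗ (not Madison, Hamburg, or Albany) → not eligible.
Pet Insurance — service 403 days ≥ 120 days ✓; grade Band 5 ≥ Band 2 ✓; rating 4 ≥ 2 ✓ → eligible.

Sabbatical Program, Pet Insurance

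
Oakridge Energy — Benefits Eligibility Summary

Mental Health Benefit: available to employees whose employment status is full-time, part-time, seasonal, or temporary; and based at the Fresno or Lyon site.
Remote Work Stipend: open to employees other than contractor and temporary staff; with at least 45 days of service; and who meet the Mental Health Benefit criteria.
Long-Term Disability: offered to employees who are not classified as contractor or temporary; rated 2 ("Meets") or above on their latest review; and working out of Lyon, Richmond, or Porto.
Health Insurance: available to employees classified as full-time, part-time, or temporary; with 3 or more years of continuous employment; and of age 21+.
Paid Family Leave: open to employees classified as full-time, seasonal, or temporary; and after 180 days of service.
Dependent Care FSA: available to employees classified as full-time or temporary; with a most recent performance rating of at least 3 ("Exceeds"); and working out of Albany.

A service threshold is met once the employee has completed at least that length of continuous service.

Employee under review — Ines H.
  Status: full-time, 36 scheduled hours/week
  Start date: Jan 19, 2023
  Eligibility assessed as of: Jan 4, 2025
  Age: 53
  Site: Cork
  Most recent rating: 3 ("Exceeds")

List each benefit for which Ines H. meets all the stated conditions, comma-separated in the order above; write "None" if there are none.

Paid Family Leave

Service from Jan 19, 2023 to Jan 4, 2025: 716 days.
Mental Health Benefit — status full-time ✓; site Cork ✗ (not Fresno or Lyon) → not eligible.
Remote Work Stipend — status full-time ✓ (not excluded); service 716 days ≥ 45 days ✓; not eligible for Mental Health Benefit ✗ → not eligible.
Long-Term Disability — status full-time ✓ (not excluded); rating 3 ≥ 2 ✓; site Cork ✗ (not Lyon, Richmond, or Porto) → not eligible.
Health Insurance — status full-time ✓; service 716 days < 3 years (≈1095 days) ✗ → not eligible.
Paid Family Leave — status full-time ✓; service 716 days ≥ 180 days ✓ → eligible.
Dependent Care FSA — status full-time ✓; rating 3 ≥ 3 ✓; site Cork ✗ (not Albany) → not eligible.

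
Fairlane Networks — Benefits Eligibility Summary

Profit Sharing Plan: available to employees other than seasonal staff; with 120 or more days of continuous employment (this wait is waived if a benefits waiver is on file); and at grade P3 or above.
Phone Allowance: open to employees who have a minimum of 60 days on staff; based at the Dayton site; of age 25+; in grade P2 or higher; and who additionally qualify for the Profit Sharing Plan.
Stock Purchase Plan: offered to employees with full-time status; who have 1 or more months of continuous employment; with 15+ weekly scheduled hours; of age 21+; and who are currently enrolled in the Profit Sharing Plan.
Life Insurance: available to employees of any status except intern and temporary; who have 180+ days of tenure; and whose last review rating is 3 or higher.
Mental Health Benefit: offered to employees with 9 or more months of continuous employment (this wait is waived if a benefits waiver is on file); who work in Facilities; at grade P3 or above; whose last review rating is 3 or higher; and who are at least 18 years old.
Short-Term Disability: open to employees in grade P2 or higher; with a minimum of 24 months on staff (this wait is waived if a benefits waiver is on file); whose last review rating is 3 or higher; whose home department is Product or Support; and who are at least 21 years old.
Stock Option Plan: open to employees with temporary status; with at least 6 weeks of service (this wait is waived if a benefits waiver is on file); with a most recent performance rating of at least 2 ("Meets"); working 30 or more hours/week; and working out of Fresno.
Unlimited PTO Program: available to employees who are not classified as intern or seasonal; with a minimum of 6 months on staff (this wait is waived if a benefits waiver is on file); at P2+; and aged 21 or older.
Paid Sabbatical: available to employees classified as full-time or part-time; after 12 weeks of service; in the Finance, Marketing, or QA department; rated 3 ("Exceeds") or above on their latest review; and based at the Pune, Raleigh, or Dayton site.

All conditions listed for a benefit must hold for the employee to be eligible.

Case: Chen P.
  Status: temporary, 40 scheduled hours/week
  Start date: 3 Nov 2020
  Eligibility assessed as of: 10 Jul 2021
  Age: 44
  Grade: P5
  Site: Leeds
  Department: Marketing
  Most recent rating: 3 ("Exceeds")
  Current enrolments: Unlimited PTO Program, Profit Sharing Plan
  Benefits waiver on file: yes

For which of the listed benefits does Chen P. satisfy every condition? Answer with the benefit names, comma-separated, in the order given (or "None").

Service from 3 Nov 2020 to 10 Jul 2021: 249 days.
Profit Sharing Plan — status temporary ✓ (not excluded); benefits waiver on file ✓; grade P5 ≥ P3 ✓ → eligible.
Phone Allowance — service 249 days ≥ 60 days ✓; site Leeds ✗ (not Dayton) → not eligible.
Stock Purchase Plan — status temporary ✗ (requires full-time) → not eligible.
Life Insurance — status temporary ✗ (excluded) → not eligible.
Mental Health Benefit — benefits waiver on file ✓; dept Marketing ✗ → not eligible.
Short-Term Disability — grade P5 ≥ P2 ✓; benefits waiver on file ✓; rating 3 ≥ 3 ✓; dept Marketing ✗ → not eligible.
Stock Option Plan — status temporary ✓; benefits waiver on file ✓; rating 3 ≥ 2 ✓; 40 hrs/wk ≥ 30 ✓; site Leeds ✗ (not Fresno) → not eligible.
Unlimited PTO Program — status temporary ✓ (not excluded); benefits waiver on file ✓; grade P5 ≥ P2 ✓; age 44 ≥ 21 ✓ → eligible.
Paid Sabbatical — status temporary ✗ (requires full-time or part-time) → not eligible.

Profit Sharing Plan, Unlimited PTO Program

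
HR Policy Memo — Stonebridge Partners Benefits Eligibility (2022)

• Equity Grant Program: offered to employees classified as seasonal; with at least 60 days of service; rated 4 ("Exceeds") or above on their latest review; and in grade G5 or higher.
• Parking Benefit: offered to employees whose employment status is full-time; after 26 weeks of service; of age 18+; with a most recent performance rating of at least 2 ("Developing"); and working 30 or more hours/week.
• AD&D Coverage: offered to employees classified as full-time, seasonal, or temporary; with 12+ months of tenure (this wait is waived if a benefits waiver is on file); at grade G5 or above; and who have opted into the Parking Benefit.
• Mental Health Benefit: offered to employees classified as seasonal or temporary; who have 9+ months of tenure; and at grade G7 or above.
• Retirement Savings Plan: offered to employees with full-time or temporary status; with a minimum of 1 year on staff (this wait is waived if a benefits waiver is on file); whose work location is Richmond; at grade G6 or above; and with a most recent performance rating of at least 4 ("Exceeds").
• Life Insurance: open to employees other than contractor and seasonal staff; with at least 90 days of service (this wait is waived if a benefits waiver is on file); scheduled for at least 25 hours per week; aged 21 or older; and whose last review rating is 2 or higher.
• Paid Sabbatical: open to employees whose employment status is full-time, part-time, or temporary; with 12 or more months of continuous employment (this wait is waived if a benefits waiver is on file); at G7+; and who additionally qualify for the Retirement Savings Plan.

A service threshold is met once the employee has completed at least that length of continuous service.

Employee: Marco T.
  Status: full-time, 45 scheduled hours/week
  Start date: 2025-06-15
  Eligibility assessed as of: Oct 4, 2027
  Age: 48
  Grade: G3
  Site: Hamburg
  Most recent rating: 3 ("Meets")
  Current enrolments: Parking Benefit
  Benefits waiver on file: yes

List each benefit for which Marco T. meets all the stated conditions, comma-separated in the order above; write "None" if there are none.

Parking Benefit, Life Insurance

Service from 2025-06-15 to Oct 4, 2027: 841 days.
Equity Grant Program — status full-time ✗ (requires seasonal) → not eligible.
Parking Benefit — status full-time ✓; service 841 days ≥ 26 weeks (≈182 days) ✓; age 48 ≥ 18 ✓; rating 3 ≥ 2 ✓; 45 hrs/wk ≥ 30 ✓ → eligible.
AD&D Coverage — status full-time ✓; benefits waiver on file ✓; grade G3 < G5 ✗ → not eligible.
Mental Health Benefit — status full-time ✗ (requires seasonal or temporary) → not eligible.
Retirement Savings Plan — status full-time ✓; benefits waiver on file ✓; site Hamburg ✗ (not Richmond) → not eligible.
Life Insurance — status full-time ✓ (not excluded); benefits waiver on file ✓; 45 hrs/wk ≥ 25 ✓; age 48 ≥ 21 ✓; rating 3 ≥ 2 ✓ → eligible.
Paid Sabbatical — status full-time ✓; benefits waiver on file ✓; grade G3 < G7 ✗ → not eligible.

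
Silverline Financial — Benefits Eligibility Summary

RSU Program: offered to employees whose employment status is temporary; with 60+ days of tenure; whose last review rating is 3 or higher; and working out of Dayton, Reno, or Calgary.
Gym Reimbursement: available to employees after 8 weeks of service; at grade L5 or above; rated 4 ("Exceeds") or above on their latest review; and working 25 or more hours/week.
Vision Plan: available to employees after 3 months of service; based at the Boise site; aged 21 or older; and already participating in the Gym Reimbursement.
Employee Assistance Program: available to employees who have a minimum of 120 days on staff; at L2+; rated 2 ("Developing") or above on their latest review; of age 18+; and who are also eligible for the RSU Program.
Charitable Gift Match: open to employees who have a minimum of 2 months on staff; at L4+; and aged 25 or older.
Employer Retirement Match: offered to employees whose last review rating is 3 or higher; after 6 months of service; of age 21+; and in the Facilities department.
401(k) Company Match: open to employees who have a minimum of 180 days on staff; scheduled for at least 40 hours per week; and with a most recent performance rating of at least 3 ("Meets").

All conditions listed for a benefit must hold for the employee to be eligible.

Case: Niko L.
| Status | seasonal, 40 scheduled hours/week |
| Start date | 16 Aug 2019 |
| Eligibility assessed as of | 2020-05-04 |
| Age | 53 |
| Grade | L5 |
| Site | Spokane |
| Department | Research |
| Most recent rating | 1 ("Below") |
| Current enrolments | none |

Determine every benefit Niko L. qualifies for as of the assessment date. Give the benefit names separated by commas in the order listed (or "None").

Charitable Gift Match

Service from 16 Aug 2019 to 2020-05-04: 262 days.
RSU Program — status seasonal ✗ (requires temporary) → not eligible.
Gym Reimbursement — service 262 days ≥ 8 weeks (≈56 days) ✓; grade L5 ≥ L5 ✓; rating 1 < 4 ✗ → not eligible.
Vision Plan — service 262 days ≥ 3 months (≈90 days) ✓; site Spokane ✗ (not Boise) → not eligible.
Employee Assistance Program — service 262 days ≥ 120 days ✓; grade L5 ≥ L2 ✓; rating 1 < 2 ✗ → not eligible.
Charitable Gift Match — service 262 days ≥ 2 months (≈60 days) ✓; grade L5 ≥ L4 ✓; age 53 ≥ 25 ✓ → eligible.
Employer Retirement Match — rating 1 < 3 ✗ → not eligible.
401(k) Company Match — service 262 days ≥ 180 days ✓; 40 hrs/wk ≥ 40 ✓; rating 1 < 3 ✗ → not eligible.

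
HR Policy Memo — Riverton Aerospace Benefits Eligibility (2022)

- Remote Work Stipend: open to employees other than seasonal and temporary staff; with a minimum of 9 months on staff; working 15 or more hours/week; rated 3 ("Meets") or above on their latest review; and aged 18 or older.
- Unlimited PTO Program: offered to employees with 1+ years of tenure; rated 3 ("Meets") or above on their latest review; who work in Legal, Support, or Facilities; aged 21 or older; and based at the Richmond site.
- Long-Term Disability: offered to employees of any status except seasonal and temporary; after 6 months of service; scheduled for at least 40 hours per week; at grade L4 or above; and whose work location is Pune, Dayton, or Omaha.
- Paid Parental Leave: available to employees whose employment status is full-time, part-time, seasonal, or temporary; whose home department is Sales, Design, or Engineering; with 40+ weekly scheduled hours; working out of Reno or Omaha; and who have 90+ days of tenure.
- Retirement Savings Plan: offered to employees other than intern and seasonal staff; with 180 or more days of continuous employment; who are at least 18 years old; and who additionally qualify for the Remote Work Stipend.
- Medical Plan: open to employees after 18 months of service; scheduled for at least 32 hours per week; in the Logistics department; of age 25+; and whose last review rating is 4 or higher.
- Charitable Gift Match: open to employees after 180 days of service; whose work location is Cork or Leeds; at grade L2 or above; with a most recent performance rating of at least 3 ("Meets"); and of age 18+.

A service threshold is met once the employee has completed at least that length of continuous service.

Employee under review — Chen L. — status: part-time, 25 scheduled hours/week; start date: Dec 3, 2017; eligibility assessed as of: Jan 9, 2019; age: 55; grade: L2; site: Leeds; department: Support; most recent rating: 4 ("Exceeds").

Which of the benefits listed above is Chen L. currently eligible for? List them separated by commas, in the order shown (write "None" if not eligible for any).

Remote Work Stipend, Retirement Savings Plan, Charitable Gift Match

Service from Dec 3, 2017 to Jan 9, 2019: 402 days.
Remote Work Stipend — status part-time ✓ (not excluded); service 402 days ≥ 9 months (≈270 days) ✓; 25 hrs/wk ≥ 15 ✓; rating 4 ≥ 3 ✓; age 55 ≥ 18 ✓ → eligible.
Unlimited PTO Program — service 402 days ≥ 1 year (≈365 days) ✓; rating 4 ≥ 3 ✓; dept Support ✓; age 55 ≥ 21 ✓; site Leeds ✗ (not Richmond) → not eligible.
Long-Term Disability — status part-time ✓ (not excluded); service 402 days ≥ 6 months (≈180 days) ✓; 25 hrs/wk < 40 ✗ → not eligible.
Paid Parental Leave — status part-time ✓; dept Support ✗ → not eligible.
Retirement Savings Plan — status part-time ✓ (not excluded); service 402 days ≥ 180 days ✓; age 55 ≥ 18 ✓; eligible for Remote Work Stipend ✓ → eligible.
Medical Plan — service 402 days < 18 months (≈540 days) ✗ → not eligible.
Charitable Gift Match — service 402 days ≥ 180 days ✓; site Leeds ✓; grade L2 ≥ L2 ✓; rating 4 ≥ 3 ✓; age 55 ≥ 18 ✓ → eligible.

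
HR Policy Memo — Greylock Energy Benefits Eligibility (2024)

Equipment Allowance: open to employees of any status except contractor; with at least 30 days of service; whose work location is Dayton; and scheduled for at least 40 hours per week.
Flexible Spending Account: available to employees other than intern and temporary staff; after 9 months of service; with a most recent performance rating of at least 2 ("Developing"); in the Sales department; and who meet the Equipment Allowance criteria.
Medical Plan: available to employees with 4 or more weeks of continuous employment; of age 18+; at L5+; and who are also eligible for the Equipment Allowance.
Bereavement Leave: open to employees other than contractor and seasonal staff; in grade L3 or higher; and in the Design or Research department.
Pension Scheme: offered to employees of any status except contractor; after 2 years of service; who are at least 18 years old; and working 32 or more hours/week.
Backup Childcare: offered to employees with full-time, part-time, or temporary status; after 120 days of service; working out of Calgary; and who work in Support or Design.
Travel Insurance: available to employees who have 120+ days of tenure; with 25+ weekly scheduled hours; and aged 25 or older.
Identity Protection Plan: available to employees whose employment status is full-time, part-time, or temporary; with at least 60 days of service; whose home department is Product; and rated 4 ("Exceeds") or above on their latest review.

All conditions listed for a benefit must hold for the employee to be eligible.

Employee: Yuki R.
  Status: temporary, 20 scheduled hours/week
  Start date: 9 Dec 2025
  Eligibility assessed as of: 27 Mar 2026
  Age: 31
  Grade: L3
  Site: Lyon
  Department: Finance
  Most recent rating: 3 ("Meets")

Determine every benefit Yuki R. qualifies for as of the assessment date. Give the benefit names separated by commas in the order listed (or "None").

None

Service from 9 Dec 2025 to 27 Mar 2026: 108 days.
Equipment Allowance — status temporary ✓ (not excluded); service 108 days ≥ 30 days ✓; site Lyon ✗ (not Dayton) → not eligible.
Flexible Spending Account — status temporary ✗ (excluded) → not eligible.
Medical Plan — service 108 days ≥ 4 weeks (≈28 days) ✓; age 31 ≥ 18 ✓; grade L3 < L5 ✗ → not eligible.
Bereavement Leave — status temporary ✓ (not excluded); grade L3 ≥ L3 ✓; dept Finance ✗ → not eligible.
Pension Scheme — status temporary ✓ (not excluded); service 108 days < 2 years (≈730 days) ✗ → not eligible.
Backup Childcare — status temporary ✓; service 108 days < 120 days ✗ → not eligible.
Travel Insurance — service 108 days < 120 days ✗ → not eligible.
Identity Protection Plan — status temporary ✓; service 108 days ≥ 60 days ✓; dept Finance ✗ → not eligible.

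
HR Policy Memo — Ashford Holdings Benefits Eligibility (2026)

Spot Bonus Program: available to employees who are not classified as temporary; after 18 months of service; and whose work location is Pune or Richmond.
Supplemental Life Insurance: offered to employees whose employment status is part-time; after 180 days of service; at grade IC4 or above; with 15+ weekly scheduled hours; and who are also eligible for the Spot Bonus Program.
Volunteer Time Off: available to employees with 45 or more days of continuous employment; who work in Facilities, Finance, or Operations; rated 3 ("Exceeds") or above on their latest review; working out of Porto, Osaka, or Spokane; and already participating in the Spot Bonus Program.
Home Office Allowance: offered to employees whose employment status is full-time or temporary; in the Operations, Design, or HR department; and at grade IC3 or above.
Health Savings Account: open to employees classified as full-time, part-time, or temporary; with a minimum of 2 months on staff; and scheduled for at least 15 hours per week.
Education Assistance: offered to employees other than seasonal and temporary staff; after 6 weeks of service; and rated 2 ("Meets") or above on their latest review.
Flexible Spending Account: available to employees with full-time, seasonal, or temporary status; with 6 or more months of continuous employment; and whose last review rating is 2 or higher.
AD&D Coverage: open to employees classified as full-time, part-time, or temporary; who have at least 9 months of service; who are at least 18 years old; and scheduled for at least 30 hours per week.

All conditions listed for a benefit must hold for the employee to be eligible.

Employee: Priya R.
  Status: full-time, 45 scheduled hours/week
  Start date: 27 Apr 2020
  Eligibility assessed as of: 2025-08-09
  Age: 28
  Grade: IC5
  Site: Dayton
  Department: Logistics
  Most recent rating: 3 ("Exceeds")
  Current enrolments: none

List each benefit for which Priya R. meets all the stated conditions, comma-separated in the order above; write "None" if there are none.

Service from 27 Apr 2020 to 2025-08-09: 1930 days.
Spot Bonus Program — status full-time ✓ (not excluded); service 1930 days ≥ 18 months (≈540 days) ✓; site Dayton ✗ (not Pune or Richmond) → not eligible.
Supplemental Life Insurance — status full-time ✗ (requires part-time) → not eligible.
Volunteer Time Off — service 1930 days ≥ 45 days ✓; dept Logistics ✗ → not eligible.
Home Office Allowance — status full-time ✓; dept Logistics ✗ → not eligible.
Health Savings Account — status full-time ✓; service 1930 days ≥ 2 months (≈60 days) ✓; 45 hrs/wk ≥ 15 ✓ → eligible.
Education Assistance — status full-time ✓ (not excluded); service 1930 days ≥ 6 weeks (≈42 days) ✓; rating 3 ≥ 2 ✓ → eligible.
Flexible Spending Account — status full-time ✓; service 1930 days ≥ 6 months (≈180 days) ✓; rating 3 ≥ 2 ✓ → eligible.
AD&D Coverage — status full-time ✓; service 1930 days ≥ 9 months (≈270 days) ✓; age 28 ≥ 18 ✓; 45 hrs/wk ≥ 30 ✓ → eligible.

Health Savings Account, Education Assistance, Flexible Spending Account, AD&D Coverage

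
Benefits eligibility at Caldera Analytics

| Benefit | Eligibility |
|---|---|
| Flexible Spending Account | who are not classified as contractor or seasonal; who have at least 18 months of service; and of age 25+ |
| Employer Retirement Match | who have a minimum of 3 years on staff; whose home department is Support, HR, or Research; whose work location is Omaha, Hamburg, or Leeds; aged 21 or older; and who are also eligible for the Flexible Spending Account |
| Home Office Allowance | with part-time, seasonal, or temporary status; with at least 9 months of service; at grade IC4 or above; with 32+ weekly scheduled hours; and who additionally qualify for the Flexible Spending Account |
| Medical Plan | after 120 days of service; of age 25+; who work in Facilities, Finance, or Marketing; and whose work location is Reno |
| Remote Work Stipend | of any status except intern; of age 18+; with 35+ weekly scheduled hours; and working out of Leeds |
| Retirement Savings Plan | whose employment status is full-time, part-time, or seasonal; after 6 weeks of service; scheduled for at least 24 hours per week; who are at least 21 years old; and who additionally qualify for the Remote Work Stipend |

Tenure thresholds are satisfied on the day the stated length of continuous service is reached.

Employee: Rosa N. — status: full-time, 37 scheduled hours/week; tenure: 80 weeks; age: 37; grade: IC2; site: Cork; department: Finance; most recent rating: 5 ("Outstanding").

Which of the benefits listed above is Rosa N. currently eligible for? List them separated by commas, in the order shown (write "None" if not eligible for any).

Flexible Spending Account

Flexible Spending Account — status full-time ✓ (not excluded); service 80 weeks ≥ 18 months (≈540 days) ✓; age 37 ≥ 25 ✓ → eligible.
Employer Retirement Match — service 80 weeks < 3 years (≈1095 days) ✗ → not eligible.
Home Office Allowance — status full-time ✗ (requires part-time, seasonal, or temporary) → not eligible.
Medical Plan — service 80 weeks ≥ 120 days ✓; age 37 ≥ 25 ✓; dept Finance ✓; site Cork ✗ (not Reno) → not eligible.
Remote Work Stipend — status full-time ✓ (not excluded); age 37 ≥ 18 ✓; 37 hrs/wk ≥ 35 ✓; site Cork ✗ (not Leeds) → not eligible.
Retirement Savings Plan — status full-time ✓; service 80 weeks ≥ 6 weeks ✓; 37 hrs/wk ≥ 24 ✓; age 37 ≥ 21 ✓; not eligible for Remote Work Stipend ✗ → not eligible.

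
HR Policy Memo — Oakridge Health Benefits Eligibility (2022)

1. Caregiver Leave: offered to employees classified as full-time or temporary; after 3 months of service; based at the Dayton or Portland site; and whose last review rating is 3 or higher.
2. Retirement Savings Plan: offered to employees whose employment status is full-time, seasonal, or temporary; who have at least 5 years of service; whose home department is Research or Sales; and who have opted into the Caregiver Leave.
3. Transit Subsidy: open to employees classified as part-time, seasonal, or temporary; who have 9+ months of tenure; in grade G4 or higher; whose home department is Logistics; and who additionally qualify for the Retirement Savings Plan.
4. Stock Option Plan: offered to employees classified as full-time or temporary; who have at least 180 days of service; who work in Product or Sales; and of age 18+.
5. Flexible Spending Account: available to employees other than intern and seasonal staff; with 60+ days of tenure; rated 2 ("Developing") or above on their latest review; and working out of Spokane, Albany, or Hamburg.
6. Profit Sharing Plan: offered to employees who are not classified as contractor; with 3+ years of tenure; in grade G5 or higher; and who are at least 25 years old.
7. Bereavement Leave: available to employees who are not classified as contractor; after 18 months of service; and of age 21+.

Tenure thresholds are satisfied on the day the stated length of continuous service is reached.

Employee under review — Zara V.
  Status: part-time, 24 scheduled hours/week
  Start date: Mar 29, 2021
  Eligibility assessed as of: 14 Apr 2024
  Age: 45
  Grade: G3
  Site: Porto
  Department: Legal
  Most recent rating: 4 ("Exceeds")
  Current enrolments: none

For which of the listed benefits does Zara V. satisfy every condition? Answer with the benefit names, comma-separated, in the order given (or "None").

Service from Mar 29, 2021 to 14 Apr 2024: 1112 days.
Caregiver Leave — status part-time ✗ (requires full-time or temporary) → not eligible.
Retirement Savings Plan — status part-time ✗ (requires full-time, seasonal, or temporary) → not eligible.
Transit Subsidy — status part-time ✓; service 1112 days ≥ 9 months (≈270 days) ✓; grade G3 < G4 ✗ → not eligible.
Stock Option Plan — status part-time ✗ (requires full-time or temporary) → not eligible.
Flexible Spending Account — status part-time ✓ (not excluded); service 1112 days ≥ 60 days ✓; rating 4 ≥ 2 ✓; site Porto ✗ (not Spokane, Albany, or Hamburg) → not eligible.
Profit Sharing Plan — status part-time ✓ (not excluded); service 1112 days ≥ 3 years (≈1095 days) ✓; grade G3 < G5 ✗ → not eligible.
Bereavement Leave — status part-time ✓ (not excluded); service 1112 days ≥ 18 months (≈540 days) ✓; age 45 ≥ 21 ✓ → eligible.

Bereavement Leave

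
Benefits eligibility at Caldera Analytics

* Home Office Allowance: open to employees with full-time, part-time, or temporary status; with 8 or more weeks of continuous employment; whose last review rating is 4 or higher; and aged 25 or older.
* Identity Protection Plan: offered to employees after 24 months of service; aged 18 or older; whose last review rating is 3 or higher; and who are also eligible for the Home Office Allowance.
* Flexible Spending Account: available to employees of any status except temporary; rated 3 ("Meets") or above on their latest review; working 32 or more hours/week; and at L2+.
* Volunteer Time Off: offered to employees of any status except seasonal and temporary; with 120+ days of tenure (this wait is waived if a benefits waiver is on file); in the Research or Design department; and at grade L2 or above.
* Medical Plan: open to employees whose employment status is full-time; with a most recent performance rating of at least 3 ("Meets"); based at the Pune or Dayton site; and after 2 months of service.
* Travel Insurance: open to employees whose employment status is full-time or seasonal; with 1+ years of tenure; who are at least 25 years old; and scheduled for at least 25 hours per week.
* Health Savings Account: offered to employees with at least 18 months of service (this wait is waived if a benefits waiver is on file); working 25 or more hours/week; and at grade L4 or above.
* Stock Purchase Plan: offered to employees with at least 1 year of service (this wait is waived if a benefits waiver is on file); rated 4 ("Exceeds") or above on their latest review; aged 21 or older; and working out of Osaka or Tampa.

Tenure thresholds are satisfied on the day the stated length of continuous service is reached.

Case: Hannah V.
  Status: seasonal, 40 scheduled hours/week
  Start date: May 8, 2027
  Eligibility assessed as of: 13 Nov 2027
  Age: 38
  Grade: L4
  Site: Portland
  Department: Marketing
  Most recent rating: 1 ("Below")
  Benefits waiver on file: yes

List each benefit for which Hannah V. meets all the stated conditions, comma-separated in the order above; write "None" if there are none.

Service from May 8, 2027 to 13 Nov 2027: 189 days.
Home Office Allowance — status seasonal ✗ (requires full-time, part-time, or temporary) → not eligible.
Identity Protection Plan — service 189 days < 24 months (≈720 days) ✗ → not eligible.
Flexible Spending Account — status seasonal ✓ (not excluded); rating 1 < 3 ✗ → not eligible.
Volunteer Time Off — status seasonal ✗ (excluded) → not eligible.
Medical Plan — status seasonal ✗ (requires full-time) → not eligible.
Travel Insurance — status seasonal ✓; service 189 days < 1 year (≈365 days) ✗ → not eligible.
Health Savings Account — benefits waiver on file ✓; 40 hrs/wk ≥ 25 ✓; grade L4 ≥ L4 ✓ → eligible.
Stock Purchase Plan — benefits waiver on file ✓; rating 1 < 4 ✗ → not eligible.

Health Savings Account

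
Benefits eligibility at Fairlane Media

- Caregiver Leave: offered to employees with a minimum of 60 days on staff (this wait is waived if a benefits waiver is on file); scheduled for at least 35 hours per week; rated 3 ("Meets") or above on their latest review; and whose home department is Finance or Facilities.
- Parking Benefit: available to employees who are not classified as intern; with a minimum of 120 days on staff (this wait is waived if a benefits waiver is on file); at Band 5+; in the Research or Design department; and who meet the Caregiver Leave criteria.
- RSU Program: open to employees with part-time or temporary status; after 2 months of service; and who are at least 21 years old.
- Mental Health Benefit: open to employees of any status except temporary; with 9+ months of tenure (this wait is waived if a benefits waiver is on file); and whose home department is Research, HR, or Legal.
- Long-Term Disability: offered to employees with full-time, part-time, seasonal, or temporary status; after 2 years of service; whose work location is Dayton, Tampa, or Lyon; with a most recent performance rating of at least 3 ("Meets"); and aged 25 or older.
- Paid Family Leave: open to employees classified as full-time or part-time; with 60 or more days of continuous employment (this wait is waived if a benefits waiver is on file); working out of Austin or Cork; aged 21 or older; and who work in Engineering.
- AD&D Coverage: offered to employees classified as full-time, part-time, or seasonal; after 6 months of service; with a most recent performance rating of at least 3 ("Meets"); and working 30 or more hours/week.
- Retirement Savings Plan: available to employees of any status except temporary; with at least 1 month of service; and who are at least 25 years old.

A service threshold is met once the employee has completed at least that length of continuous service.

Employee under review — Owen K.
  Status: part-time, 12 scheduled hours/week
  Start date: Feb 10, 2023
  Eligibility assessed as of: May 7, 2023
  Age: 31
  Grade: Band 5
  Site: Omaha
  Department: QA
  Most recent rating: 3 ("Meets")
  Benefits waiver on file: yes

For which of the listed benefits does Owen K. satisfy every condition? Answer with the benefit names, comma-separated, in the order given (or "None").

RSU Program, Retirement Savings Plan

Service from Feb 10, 2023 to May 7, 2023: 86 days.
Caregiver Leave — benefits waiver on file ✓; 12 hrs/wk < 35 ✗ → not eligible.
Parking Benefit — status part-time ✓ (not excluded); benefits waiver on file ✓; grade Band 5 ≥ Band 5 ✓; dept QA ✗ → not eligible.
RSU Program — status part-time ✓; service 86 days ≥ 2 months (≈60 days) ✓; age 31 ≥ 21 ✓ → eligible.
Mental Health Benefit — status part-time ✓ (not excluded); benefits waiver on file ✓; dept QA ✗ → not eligible.
Long-Term Disability — status part-time ✓; service 86 days < 2 years (≈730 days) ✗ → not eligible.
Paid Family Leave — status part-time ✓; benefits waiver on file ✓; site Omaha ✗ (not Austin or Cork) → not eligible.
AD&D Coverage — status part-time ✓; service 86 days < 6 months (≈180 days) ✗ → not eligible.
Retirement Savings Plan — status part-time ✓ (not excluded); service 86 days ≥ 1 month (≈30 days) ✓; age 31 ≥ 25 ✓ → eligible.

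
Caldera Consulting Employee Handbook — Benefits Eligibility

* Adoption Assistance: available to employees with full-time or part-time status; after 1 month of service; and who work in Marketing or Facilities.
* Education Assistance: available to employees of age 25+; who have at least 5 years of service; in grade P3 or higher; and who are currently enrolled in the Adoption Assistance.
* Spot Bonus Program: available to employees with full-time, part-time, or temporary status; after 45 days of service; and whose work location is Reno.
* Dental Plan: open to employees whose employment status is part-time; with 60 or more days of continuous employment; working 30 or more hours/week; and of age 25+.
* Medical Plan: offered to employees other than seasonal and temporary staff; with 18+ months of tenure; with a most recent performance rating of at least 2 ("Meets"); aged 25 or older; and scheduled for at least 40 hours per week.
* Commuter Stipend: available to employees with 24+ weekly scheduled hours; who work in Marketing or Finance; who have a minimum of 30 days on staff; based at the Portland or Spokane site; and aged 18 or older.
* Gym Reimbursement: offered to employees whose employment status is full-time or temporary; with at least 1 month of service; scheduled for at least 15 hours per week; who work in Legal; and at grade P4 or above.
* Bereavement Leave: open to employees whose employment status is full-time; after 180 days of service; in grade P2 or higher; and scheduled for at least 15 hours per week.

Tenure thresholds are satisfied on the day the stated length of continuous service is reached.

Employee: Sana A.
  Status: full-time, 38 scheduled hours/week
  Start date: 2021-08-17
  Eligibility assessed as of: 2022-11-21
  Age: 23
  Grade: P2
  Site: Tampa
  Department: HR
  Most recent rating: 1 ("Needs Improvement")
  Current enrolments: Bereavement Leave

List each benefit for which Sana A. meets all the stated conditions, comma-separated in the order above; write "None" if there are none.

Bereavement Leave

Service from 2021-08-17 to 2022-11-21: 461 days.
Adoption Assistance — status full-time ✓; service 461 days ≥ 1 month (≈30 days) ✓; dept HR ✗ → not eligible.
Education Assistance — age 23 < 25 ✗ → not eligible.
Spot Bonus Program — status full-time ✓; service 461 days ≥ 45 days ✓; site Tampa ✗ (not Reno) → not eligible.
Dental Plan — status full-time ✗ (requires part-time) → not eligible.
Medical Plan — status full-time ✓ (not excluded); service 461 days < 18 months (≈540 days) ✗ → not eligible.
Commuter Stipend — 38 hrs/wk ≥ 24 ✓; dept HR ✗ → not eligible.
Gym Reimbursement — status full-time ✓; service 461 days ≥ 1 month (≈30 days) ✓; 38 hrs/wk ≥ 15 ✓; dept HR ✗ → not eligible.
Bereavement Leave — status full-time ✓; service 461 days ≥ 180 days ✓; grade P2 ≥ P2 ✓; 38 hrs/wk ≥ 15 ✓ → eligible.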